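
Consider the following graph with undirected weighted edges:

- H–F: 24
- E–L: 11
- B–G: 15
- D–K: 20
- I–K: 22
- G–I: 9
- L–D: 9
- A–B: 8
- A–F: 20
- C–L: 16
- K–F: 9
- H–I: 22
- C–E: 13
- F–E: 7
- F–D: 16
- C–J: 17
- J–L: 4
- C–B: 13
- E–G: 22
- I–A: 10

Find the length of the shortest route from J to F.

Shortest distances from J:
J: 0
L: 4  (via J)
D: 13  (via L)
E: 15  (via L)
C: 17  (via J)
F: 22  (via E)
Shortest route: J → L → E → F = 22.

22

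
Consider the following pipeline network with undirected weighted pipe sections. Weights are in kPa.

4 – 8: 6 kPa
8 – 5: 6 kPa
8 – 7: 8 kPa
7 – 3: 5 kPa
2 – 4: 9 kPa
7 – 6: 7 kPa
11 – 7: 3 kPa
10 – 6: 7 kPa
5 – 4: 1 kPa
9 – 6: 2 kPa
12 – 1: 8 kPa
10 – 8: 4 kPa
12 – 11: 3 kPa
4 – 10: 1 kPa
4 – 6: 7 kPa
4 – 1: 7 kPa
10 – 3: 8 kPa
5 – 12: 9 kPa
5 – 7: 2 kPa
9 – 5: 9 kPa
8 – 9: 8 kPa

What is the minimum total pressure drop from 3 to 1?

15 kPa

Shortest distances from 3:
3: 0
7: 5  (via 3)
5: 7  (via 7)
4: 8  (via 5)
10: 8  (via 3)
11: 8  (via 7)
12: 11  (via 11)
6: 12  (via 7)
8: 12  (via 10)
9: 14  (via 6)
1: 15  (via 4)
Shortest route: 3–7–5–4–1 = 15 kPa.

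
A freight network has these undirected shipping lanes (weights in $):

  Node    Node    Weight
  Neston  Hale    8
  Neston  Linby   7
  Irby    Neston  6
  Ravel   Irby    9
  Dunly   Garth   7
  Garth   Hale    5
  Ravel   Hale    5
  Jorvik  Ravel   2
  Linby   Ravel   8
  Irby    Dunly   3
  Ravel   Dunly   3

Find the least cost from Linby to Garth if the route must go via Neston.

Best Linby to Neston: Linby–Neston costing 7
Shortest Neston→Garth: Neston–Hale–Garth = 13
Total via Neston: 7 + 13 = $20.

$20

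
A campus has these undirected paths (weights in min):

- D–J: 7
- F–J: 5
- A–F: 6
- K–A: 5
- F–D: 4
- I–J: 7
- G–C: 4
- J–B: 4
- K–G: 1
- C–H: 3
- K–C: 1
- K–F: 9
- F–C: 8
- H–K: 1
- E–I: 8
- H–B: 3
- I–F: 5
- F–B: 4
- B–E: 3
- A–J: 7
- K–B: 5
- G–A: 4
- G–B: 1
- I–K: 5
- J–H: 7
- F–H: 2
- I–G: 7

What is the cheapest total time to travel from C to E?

6 min

Running Dijkstra from C:
C: 0
K: 1  (via C)
G: 2  (via K)
H: 2  (via K)
B: 3  (via G)
F: 4  (via H)
A: 6  (via K)
E: 6  (via B)
Shortest route: C–K–G–B–E = 6 min.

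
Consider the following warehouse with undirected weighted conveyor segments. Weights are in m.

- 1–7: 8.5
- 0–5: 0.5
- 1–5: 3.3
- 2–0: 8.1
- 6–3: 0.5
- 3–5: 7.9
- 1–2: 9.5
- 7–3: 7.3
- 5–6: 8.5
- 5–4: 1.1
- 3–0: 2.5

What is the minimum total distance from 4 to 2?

Candidate routes:
4–5–3–0–2: 1.1+7.9+2.5+8.1 = 19.6
4–5–0–2: 1.1+0.5+8.1 = 9.7
4–5–1–2: 1.1+3.3+9.5 = 13.9
The minimum is 9.7 m via 4–5–0–2.

9.7 m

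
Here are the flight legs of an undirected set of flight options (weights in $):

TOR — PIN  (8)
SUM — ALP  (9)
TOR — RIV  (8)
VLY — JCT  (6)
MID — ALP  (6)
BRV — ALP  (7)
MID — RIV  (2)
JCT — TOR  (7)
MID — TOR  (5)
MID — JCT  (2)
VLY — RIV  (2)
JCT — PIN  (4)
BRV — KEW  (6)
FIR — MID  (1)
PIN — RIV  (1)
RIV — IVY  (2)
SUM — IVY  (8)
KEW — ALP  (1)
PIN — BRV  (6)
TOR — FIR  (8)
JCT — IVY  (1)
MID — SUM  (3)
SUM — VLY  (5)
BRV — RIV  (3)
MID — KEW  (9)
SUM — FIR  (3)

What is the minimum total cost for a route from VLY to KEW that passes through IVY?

Shortest VLY→IVY: VLY–RIV–IVY = 4
Shortest IVY→KEW: IVY–JCT–MID–ALP–KEW = 10
Total via IVY: 4 + 10 = $14.

$14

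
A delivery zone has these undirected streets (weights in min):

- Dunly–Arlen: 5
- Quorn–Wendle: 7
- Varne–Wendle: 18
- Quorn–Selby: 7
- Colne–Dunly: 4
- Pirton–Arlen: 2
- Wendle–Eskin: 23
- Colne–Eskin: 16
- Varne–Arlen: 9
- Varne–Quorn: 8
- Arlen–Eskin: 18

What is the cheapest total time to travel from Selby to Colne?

33 min

Compare a few routes:
Selby - Quorn - Wendle - Varne - Arlen - Dunly - Colne: 7+7+18+9+5+4 = 50
Selby - Quorn - Varne - Arlen - Dunly - Colne: 7+8+9+5+4 = 33
Selby - Quorn - Wendle - Eskin - Colne: 7+7+23+16 = 53
The minimum is 33 min via Selby - Quorn - Varne - Arlen - Dunly - Colne.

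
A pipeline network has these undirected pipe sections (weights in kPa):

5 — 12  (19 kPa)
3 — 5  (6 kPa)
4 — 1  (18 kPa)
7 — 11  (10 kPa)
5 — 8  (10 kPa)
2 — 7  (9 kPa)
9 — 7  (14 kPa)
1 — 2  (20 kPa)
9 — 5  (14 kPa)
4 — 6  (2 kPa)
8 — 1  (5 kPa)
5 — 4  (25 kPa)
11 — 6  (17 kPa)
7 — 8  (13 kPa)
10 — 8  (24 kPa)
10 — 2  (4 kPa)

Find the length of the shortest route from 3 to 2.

Compare a few routes:
3 → 5 → 9 → 7 → 2: 6+14+14+9 = 43
3 → 5 → 8 → 1 → 2: 6+10+5+20 = 41
3 → 5 → 8 → 10 → 2: 6+10+24+4 = 44
3 → 5 → 8 → 7 → 2: 6+10+13+9 = 38
Cheapest is 3 → 5 → 8 → 7 → 2 at 38 kPa.

38 kPa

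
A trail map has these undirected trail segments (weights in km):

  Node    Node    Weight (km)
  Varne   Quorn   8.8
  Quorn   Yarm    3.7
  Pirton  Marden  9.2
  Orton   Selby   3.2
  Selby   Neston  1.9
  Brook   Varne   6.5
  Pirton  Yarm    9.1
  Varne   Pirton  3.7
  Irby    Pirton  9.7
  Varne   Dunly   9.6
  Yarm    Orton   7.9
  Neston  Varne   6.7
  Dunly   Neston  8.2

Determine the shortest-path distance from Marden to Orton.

24.7 km

Shortest distances from Marden:
Marden: 0
Pirton: 9.2  (via Marden)
Varne: 12.9  (via Pirton)
Yarm: 18.3  (via Pirton)
Irby: 18.9  (via Pirton)
Brook: 19.4  (via Varne)
Neston: 19.6  (via Varne)
Selby: 21.5  (via Neston)
Quorn: 21.7  (via Varne)
Dunly: 22.5  (via Varne)
Orton: 24.7  (via Selby)
Shortest route: Marden–Pirton–Varne–Neston–Selby–Orton = 24.7 km.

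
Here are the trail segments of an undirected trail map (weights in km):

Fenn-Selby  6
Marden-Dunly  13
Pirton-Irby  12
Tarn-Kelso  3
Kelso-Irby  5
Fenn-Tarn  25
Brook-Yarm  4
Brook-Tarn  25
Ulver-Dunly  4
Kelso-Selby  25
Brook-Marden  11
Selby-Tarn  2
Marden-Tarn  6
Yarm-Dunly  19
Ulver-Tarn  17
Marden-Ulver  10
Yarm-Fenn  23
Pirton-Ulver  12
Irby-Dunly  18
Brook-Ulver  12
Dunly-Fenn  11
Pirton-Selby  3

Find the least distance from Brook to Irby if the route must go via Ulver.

Shortest Brook→Ulver: Brook → Ulver = 12
Shortest Ulver→Irby: Ulver → Dunly → Irby = 22
Total via Ulver: 12 + 22 = 34 km.

34 km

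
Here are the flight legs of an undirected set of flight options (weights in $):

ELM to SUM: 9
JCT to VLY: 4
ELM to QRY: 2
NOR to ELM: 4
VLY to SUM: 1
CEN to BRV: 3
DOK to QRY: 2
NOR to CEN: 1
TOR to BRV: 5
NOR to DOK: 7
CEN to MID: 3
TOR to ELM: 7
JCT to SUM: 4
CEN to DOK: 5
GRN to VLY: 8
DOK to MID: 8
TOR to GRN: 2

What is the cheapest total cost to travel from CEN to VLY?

$15

Candidate routes:
CEN–BRV–TOR–GRN–VLY: 3+5+2+8 = 18
CEN–NOR–ELM–SUM–VLY: 1+4+9+1 = 15
The minimum is $15 via CEN–NOR–ELM–SUM–VLY.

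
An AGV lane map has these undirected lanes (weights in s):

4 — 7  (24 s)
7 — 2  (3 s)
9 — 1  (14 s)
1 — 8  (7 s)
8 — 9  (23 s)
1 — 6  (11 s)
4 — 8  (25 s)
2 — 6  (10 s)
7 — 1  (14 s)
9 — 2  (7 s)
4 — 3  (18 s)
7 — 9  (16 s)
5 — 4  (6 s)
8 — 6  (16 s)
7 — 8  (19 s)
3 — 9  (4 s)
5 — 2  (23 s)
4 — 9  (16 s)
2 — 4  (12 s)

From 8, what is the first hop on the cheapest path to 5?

4

Enumerating some paths:
8 - 4 - 5: 25+6 = 31
8 - 1 - 7 - 2 - 4 - 5: 7+14+3+12+6 = 42
8 - 7 - 2 - 4 - 5: 19+3+12+6 = 40
Cheapest is 8 - 4 - 5 at 31 s.
So from 8 the first move is to 4.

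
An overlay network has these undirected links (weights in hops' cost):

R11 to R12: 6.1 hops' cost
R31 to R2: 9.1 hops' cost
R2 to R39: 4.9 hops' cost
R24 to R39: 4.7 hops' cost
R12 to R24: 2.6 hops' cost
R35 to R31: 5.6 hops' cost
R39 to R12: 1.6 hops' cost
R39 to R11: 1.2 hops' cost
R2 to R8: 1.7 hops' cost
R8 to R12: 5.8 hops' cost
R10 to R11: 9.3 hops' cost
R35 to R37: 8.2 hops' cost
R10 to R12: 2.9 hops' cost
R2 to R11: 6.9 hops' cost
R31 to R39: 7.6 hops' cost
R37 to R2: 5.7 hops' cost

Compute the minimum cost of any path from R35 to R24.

17.4 hops' cost

Settle nodes by increasing distance from R35:
R35: 0
R31: 5.6  (via R35)
R37: 8.2  (via R35)
R39: 13.2  (via R31)
R2: 13.9  (via R37)
R11: 14.4  (via R39)
R12: 14.8  (via R39)
R8: 15.6  (via R2)
R24: 17.4  (via R12)
Shortest route: R35–R31–R39–R12–R24 = 17.4 hops' cost.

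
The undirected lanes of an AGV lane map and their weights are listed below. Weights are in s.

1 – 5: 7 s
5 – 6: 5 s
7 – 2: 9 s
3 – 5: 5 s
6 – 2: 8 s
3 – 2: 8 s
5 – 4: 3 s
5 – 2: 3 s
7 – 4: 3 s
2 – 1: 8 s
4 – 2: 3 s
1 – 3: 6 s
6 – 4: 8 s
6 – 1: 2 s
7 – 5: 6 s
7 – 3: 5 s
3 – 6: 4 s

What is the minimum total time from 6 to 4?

Settle nodes by increasing distance from 6:
6: 0
1: 2  (via 6)
3: 4  (via 6)
5: 5  (via 6)
2: 8  (via 6)
4: 8  (via 6)
Shortest route: 6 → 4 = 8 s.

8 s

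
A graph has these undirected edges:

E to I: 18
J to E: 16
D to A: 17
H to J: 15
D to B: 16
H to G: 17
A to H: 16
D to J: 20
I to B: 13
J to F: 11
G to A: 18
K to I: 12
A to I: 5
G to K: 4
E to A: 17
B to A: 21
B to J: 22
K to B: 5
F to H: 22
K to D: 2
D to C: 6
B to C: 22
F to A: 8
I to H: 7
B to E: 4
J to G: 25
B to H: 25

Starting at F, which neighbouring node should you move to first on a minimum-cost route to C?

A

Compare a few routes:
F → J → D → C: 11+20+6 = 37
F → A → D → C: 8+17+6 = 31
F → A → I → K → D → C: 8+5+12+2+6 = 33
Cheapest is F → A → D → C at 31.
So from F the first move is to A.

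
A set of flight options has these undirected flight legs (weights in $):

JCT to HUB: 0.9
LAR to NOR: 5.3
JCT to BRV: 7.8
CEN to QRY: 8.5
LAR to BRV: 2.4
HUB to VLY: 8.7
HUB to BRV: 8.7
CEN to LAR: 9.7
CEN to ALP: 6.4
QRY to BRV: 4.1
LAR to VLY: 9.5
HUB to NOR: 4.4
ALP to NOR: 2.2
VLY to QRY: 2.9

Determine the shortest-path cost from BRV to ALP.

$9.9

Running Dijkstra from BRV:
BRV: 0
LAR: 2.4  (via BRV)
QRY: 4.1  (via BRV)
VLY: 7  (via QRY)
NOR: 7.7  (via LAR)
JCT: 7.8  (via BRV)
HUB: 8.7  (via BRV)
ALP: 9.9  (via NOR)
Shortest route: BRV–LAR–NOR–ALP = $9.9.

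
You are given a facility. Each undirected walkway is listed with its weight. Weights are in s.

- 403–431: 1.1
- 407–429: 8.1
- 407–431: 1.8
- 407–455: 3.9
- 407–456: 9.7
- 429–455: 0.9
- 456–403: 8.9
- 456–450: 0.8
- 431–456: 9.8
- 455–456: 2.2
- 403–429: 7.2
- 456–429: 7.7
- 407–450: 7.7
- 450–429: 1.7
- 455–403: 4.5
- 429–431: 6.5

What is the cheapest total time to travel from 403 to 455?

4.5 s

Settle nodes by increasing distance from 403:
403: 0
431: 1.1  (via 403)
407: 2.9  (via 431)
455: 4.5  (via 403)
Shortest route: 403 → 455 = 4.5 s.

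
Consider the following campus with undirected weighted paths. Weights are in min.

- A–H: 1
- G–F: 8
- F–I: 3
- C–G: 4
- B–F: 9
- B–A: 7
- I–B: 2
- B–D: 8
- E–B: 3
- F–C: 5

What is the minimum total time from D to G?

Enumerating some paths:
D - B - F - G: 8+9+8 = 25
D - B - I - F - C - G: 8+2+3+5+4 = 22
D - B - I - F - G: 8+2+3+8 = 21
Cheapest is D - B - I - F - G at 21 min.

21 min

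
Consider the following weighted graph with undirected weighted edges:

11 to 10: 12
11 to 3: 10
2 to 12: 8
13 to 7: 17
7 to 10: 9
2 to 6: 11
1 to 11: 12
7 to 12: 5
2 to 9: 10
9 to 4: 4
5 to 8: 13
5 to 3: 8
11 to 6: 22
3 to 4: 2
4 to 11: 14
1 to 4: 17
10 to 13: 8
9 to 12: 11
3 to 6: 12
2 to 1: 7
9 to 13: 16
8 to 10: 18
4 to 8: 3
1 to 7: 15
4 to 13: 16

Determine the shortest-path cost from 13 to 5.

26

Candidate routes:
13–9–4–3–5: 16+4+2+8 = 30
13–4–3–5: 16+2+8 = 26
13–4–8–5: 16+3+13 = 32
13–9–4–8–5: 16+4+3+13 = 36
The minimum is 26 via 13–4–3–5.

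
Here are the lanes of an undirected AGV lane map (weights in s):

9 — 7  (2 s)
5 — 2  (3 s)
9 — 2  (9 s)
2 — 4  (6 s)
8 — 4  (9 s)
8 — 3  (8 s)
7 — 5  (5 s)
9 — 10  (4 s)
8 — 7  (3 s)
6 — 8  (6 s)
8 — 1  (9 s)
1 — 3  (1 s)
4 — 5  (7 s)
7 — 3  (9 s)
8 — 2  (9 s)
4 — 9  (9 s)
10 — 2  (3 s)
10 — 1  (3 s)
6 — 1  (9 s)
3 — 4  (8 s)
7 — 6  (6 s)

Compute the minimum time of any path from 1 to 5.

Running Dijkstra from 1:
1: 0
3: 1  (via 1)
10: 3  (via 1)
2: 6  (via 10)
9: 7  (via 10)
4: 9  (via 3)
5: 9  (via 2)
Shortest route: 1–10–2–5 = 9 s.

9 s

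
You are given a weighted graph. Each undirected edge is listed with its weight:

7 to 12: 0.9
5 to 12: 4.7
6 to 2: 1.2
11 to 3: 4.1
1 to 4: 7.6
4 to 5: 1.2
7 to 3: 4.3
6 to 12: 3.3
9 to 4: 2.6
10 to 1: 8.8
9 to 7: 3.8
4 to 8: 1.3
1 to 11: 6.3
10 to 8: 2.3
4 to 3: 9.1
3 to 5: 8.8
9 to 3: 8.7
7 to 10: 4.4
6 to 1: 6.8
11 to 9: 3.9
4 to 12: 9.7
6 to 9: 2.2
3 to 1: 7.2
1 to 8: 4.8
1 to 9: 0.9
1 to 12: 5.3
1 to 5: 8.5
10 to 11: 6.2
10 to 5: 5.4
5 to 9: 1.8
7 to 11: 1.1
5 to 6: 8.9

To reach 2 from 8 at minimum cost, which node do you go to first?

4

Enumerating some paths:
8 - 4 - 5 - 9 - 6 - 2: 1.3+1.2+1.8+2.2+1.2 = 7.7
8 - 4 - 9 - 6 - 2: 1.3+2.6+2.2+1.2 = 7.3
8 - 1 - 9 - 6 - 2: 4.8+0.9+2.2+1.2 = 9.1
Cheapest is 8 - 4 - 9 - 6 - 2 at 7.3.
So from 8 the first move is to 4.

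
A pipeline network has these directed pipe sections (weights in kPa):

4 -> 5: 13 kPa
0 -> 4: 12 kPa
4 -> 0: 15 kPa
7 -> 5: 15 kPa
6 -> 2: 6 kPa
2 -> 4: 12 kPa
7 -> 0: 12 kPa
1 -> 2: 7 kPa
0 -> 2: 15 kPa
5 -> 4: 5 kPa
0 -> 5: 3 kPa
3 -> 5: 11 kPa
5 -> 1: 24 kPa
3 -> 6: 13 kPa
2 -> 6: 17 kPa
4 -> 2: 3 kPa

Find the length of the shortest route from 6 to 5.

31 kPa

Shortest distances from 6:
6: 0
2: 6  (via 6)
4: 18  (via 2)
5: 31  (via 4)
Shortest route: 6 → 2 → 4 → 5 = 31 kPa.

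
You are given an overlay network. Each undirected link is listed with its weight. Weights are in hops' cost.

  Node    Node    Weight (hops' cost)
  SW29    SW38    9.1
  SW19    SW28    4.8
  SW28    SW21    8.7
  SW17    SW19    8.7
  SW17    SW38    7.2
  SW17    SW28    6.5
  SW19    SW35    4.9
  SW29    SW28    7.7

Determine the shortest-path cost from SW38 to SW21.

22.4 hops' cost

Running Dijkstra from SW38:
SW38: 0
SW17: 7.2  (via SW38)
SW29: 9.1  (via SW38)
SW28: 13.7  (via SW17)
SW19: 15.9  (via SW17)
SW35: 20.8  (via SW19)
SW21: 22.4  (via SW28)
Shortest route: SW38–SW17–SW28–SW21 = 22.4 hops' cost.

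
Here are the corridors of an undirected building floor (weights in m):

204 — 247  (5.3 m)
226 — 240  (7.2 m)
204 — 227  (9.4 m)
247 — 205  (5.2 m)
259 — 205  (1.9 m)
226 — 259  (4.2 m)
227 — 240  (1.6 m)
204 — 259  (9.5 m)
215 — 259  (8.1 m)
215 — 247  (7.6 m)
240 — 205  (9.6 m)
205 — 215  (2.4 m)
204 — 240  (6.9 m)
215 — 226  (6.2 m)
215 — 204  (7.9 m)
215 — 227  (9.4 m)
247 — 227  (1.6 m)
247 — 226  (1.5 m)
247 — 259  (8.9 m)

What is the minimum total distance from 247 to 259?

5.7 m

Candidate routes:
247–226–259: 1.5+4.2 = 5.7
247–259: 8.9 = 8.9
247–205–259: 5.2+1.9 = 7.1
Cheapest is 247–226–259 at 5.7 m.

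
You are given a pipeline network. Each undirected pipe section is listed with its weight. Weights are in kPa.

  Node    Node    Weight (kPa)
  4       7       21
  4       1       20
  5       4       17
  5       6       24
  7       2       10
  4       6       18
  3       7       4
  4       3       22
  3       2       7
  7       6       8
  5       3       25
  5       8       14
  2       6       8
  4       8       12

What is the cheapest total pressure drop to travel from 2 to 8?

Shortest distances from 2:
2: 0
3: 7  (via 2)
6: 8  (via 2)
7: 10  (via 2)
4: 26  (via 6)
5: 32  (via 3)
8: 38  (via 4)
Shortest route: 2–6–4–8 = 38 kPa.

38 kPa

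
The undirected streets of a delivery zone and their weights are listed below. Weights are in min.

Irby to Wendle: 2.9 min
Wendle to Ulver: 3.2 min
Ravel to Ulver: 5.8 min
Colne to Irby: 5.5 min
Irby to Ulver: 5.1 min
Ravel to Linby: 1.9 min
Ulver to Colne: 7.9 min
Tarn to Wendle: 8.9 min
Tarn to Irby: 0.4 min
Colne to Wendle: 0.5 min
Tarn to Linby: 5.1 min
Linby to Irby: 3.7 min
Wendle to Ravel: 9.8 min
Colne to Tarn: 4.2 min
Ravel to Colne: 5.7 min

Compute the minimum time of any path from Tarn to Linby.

4.1 min

Running Dijkstra from Tarn:
Tarn: 0
Irby: 0.4  (via Tarn)
Wendle: 3.3  (via Irby)
Colne: 3.8  (via Wendle)
Linby: 4.1  (via Irby)
Shortest route: Tarn–Irby–Linby = 4.1 min.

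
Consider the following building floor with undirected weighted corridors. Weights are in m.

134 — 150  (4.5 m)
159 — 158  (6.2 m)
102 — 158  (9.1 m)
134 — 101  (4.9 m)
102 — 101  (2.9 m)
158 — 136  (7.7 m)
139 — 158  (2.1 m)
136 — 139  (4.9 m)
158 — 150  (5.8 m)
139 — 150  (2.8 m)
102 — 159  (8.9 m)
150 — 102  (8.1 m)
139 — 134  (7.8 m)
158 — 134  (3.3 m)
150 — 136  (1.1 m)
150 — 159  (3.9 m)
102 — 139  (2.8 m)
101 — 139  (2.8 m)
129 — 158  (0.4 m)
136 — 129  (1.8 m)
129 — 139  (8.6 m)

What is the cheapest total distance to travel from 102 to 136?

6.7 m

Compare a few routes:
102 - 139 - 136: 2.8+4.9 = 7.7
102 - 139 - 158 - 129 - 136: 2.8+2.1+0.4+1.8 = 7.1
102 - 139 - 150 - 136: 2.8+2.8+1.1 = 6.7
102 - 150 - 136: 8.1+1.1 = 9.2
Cheapest is 102 - 139 - 150 - 136 at 6.7 m.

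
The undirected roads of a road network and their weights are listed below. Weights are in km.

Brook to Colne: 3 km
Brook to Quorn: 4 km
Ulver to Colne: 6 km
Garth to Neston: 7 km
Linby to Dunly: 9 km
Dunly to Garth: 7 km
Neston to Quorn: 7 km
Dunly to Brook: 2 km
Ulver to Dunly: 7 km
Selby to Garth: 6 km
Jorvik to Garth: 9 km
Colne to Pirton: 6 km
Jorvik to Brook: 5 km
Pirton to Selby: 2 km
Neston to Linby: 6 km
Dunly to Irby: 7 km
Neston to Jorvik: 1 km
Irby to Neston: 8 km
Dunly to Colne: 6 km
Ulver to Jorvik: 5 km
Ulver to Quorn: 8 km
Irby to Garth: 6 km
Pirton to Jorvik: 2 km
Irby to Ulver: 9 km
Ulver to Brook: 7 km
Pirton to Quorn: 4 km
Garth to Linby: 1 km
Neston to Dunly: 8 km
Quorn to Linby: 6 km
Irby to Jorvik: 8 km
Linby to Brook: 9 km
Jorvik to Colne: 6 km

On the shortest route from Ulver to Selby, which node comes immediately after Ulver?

Compare a few routes:
Ulver–Colne–Pirton–Selby: 6+6+2 = 14
Ulver–Jorvik–Pirton–Selby: 5+2+2 = 9
Ulver–Quorn–Pirton–Selby: 8+4+2 = 14
The minimum is 9 km via Ulver–Jorvik–Pirton–Selby.
So from Ulver the first move is to Jorvik.

Jorvik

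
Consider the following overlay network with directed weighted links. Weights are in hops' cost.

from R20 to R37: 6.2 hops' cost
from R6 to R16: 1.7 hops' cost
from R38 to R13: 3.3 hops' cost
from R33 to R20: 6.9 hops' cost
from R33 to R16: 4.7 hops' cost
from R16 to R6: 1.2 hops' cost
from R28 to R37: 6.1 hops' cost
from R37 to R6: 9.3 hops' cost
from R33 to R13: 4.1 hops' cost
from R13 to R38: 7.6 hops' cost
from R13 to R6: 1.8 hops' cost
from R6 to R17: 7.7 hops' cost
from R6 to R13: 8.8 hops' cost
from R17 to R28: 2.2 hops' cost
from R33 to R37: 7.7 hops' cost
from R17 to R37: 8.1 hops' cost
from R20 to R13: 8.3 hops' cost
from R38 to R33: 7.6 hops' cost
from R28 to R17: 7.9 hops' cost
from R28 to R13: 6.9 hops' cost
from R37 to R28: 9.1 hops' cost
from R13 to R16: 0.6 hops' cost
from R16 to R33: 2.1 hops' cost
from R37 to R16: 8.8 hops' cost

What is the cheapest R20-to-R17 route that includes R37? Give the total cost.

23.2 hops' cost

Shortest R20→R37: R20–R37 = 6.2
Shortest R37→R17: R37–R28–R17 = 17
Total via R37: 6.2 + 17 = 23.2 hops' cost.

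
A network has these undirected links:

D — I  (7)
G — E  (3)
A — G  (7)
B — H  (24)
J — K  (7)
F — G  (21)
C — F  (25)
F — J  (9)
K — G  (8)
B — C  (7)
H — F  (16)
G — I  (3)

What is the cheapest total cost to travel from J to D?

Running Dijkstra from J:
J: 0
K: 7  (via J)
F: 9  (via J)
G: 15  (via K)
E: 18  (via G)
I: 18  (via G)
A: 22  (via G)
D: 25  (via I)
Shortest route: J → K → G → I → D = 25.

25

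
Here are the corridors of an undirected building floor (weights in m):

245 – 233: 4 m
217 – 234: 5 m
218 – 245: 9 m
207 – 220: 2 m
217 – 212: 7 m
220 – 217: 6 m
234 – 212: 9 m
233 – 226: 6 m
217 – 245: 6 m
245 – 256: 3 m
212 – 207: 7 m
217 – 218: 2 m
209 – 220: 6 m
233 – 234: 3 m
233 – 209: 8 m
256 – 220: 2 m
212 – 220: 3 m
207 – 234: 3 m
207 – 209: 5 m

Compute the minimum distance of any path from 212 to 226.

17 m

Settle nodes by increasing distance from 212:
212: 0
220: 3  (via 212)
207: 5  (via 220)
256: 5  (via 220)
217: 7  (via 212)
245: 8  (via 256)
234: 8  (via 207)
209: 9  (via 220)
218: 9  (via 217)
233: 11  (via 234)
226: 17  (via 233)
Shortest route: 212–220–207–234–233–226 = 17 m.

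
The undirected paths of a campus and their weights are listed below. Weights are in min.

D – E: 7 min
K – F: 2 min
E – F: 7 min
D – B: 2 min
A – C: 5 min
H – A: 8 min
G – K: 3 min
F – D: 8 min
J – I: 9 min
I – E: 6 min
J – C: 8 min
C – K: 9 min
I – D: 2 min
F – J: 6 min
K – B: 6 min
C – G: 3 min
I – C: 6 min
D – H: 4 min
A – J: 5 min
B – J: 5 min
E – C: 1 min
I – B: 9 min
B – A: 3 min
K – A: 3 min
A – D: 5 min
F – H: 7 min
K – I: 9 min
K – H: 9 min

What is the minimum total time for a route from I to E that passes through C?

7 min

Shortest I→C: I–C = 6
Best C to E: C–E costing 1
Total via C: 6 + 1 = 7 min.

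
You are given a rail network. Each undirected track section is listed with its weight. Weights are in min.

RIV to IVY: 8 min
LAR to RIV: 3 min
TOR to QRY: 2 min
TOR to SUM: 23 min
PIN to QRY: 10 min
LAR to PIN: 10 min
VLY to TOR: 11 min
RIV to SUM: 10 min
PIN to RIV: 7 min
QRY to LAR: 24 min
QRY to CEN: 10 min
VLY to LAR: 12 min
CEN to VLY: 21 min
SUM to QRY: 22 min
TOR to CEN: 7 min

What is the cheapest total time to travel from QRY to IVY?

Enumerating some paths:
QRY → TOR → VLY → LAR → RIV → IVY: 2+11+12+3+8 = 36
QRY → PIN → RIV → IVY: 10+7+8 = 25
QRY → LAR → RIV → IVY: 24+3+8 = 35
QRY → PIN → LAR → RIV → IVY: 10+10+3+8 = 31
The minimum is 25 min via QRY → PIN → RIV → IVY.

25 min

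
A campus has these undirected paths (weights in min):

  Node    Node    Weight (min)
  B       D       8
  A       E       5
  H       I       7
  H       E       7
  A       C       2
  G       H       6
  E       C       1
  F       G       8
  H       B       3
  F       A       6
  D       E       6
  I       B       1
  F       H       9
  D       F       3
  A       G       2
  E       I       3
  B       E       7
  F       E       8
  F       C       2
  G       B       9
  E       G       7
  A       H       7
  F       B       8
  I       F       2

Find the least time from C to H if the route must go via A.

9 min

Shortest C→A: C → A = 2
Best A to H: A → H costing 7
Total via A: 2 + 7 = 9 min.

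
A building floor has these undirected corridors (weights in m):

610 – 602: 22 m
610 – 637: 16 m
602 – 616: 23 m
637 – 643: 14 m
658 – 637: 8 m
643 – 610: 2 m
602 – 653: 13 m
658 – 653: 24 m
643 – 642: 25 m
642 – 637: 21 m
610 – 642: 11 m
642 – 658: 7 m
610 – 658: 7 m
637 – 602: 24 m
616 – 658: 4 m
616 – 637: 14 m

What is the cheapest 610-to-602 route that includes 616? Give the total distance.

34 m

Shortest 610→616: 610–658–616 = 11
Shortest 616→602: 616–602 = 23
Total via 616: 11 + 23 = 34 m.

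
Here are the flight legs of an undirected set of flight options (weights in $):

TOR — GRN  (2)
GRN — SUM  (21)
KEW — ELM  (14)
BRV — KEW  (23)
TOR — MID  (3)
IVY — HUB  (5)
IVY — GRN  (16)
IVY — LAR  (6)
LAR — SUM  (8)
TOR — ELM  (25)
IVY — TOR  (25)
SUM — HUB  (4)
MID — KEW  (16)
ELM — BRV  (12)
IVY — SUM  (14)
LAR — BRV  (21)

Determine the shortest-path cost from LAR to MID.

$27

Running Dijkstra from LAR:
LAR: 0
IVY: 6  (via LAR)
SUM: 8  (via LAR)
HUB: 11  (via IVY)
BRV: 21  (via LAR)
GRN: 22  (via IVY)
TOR: 24  (via GRN)
MID: 27  (via TOR)
Shortest route: LAR–IVY–GRN–TOR–MID = $27.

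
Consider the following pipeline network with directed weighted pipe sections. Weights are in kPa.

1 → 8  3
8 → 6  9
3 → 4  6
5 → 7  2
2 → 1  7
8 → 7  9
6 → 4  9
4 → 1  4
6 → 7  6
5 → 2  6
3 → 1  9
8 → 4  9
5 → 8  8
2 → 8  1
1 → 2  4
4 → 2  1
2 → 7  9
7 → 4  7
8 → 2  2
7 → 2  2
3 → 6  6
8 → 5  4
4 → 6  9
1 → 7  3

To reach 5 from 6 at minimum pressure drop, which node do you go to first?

Enumerating some paths:
6 - 4 - 2 - 8 - 5: 9+1+1+4 = 15
6 - 7 - 2 - 8 - 5: 6+2+1+4 = 13
Cheapest is 6 - 7 - 2 - 8 - 5 at 13 kPa.
So from 6 the first move is to 7.

7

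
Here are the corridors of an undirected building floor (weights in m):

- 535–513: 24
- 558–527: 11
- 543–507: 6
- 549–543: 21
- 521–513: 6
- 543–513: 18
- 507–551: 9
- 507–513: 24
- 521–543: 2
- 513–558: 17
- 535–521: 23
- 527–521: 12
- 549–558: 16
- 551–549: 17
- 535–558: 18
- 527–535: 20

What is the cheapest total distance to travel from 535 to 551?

Enumerating some paths:
535–513–521–543–507–551: 24+6+2+6+9 = 47
535–521–543–507–551: 23+2+6+9 = 40
Cheapest is 535–521–543–507–551 at 40 m.

40 m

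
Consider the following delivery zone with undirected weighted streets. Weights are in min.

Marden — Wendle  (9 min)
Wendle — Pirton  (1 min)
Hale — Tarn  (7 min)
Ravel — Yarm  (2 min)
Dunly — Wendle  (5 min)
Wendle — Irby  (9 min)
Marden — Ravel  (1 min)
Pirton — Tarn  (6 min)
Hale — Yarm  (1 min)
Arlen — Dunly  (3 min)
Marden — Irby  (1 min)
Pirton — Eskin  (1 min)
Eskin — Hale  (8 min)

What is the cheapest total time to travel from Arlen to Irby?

Shortest distances from Arlen:
Arlen: 0
Dunly: 3  (via Arlen)
Wendle: 8  (via Dunly)
Pirton: 9  (via Wendle)
Eskin: 10  (via Pirton)
Tarn: 15  (via Pirton)
Marden: 17  (via Wendle)
Irby: 17  (via Wendle)
Shortest route: Arlen–Dunly–Wendle–Irby = 17 min.

17 min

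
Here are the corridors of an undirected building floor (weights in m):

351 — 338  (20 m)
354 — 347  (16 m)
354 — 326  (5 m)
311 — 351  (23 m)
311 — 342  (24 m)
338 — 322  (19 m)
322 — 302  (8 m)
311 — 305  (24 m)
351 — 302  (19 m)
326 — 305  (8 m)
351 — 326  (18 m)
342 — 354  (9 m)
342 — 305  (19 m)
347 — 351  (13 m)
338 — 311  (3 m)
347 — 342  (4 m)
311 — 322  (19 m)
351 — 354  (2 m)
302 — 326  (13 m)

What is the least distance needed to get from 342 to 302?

Compare a few routes:
342 → 354 → 351 → 302: 9+2+19 = 30
342 → 347 → 351 → 302: 4+13+19 = 36
342 → 354 → 326 → 302: 9+5+13 = 27
Cheapest is 342 → 354 → 326 → 302 at 27 m.

27 m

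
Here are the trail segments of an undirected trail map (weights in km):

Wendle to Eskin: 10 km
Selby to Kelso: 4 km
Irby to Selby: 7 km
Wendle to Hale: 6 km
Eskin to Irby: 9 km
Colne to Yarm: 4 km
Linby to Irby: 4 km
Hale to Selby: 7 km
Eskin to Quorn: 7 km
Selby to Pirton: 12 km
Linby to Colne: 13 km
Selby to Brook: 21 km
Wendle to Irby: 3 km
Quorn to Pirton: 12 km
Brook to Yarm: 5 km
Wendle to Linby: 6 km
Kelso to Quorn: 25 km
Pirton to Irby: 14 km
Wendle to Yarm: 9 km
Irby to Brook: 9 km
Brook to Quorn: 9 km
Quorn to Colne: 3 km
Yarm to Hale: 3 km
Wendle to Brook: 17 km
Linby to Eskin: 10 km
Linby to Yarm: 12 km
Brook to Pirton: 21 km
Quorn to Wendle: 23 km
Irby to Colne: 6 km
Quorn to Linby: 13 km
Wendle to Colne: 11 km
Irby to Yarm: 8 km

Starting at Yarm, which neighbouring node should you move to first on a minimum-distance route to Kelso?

Candidate routes:
Yarm - Colne - Irby - Selby - Kelso: 4+6+7+4 = 21
Yarm - Hale - Selby - Kelso: 3+7+4 = 14
Yarm - Irby - Selby - Kelso: 8+7+4 = 19
Cheapest is Yarm - Hale - Selby - Kelso at 14 km.
So from Yarm the first move is to Hale.

Hale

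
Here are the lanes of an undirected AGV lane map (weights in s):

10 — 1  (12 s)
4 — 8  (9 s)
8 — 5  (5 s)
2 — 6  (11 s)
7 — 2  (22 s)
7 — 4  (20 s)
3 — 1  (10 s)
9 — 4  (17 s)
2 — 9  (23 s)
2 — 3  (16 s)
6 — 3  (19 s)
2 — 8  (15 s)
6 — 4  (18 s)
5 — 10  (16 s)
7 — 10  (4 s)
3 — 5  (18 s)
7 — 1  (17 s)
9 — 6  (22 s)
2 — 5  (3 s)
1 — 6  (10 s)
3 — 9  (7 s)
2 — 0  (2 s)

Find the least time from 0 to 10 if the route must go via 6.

35 s

Shortest 0→6: 0 → 2 → 6 = 13
Best 6 to 10: 6 → 1 → 10 costing 22
Total via 6: 13 + 22 = 35 s.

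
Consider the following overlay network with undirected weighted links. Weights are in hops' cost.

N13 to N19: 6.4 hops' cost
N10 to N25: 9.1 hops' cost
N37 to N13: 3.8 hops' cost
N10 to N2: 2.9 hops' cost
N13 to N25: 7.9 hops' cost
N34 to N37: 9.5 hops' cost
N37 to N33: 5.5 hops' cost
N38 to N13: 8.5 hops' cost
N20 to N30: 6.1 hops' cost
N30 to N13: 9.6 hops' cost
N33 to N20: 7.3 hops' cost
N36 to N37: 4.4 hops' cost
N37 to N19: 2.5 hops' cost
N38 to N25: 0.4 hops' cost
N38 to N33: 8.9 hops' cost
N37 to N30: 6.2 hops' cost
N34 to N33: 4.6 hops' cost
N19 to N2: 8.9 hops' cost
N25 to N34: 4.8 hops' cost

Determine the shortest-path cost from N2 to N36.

15.8 hops' cost

Running Dijkstra from N2:
N2: 0
N10: 2.9  (via N2)
N19: 8.9  (via N2)
N37: 11.4  (via N19)
N25: 12  (via N10)
N38: 12.4  (via N25)
N13: 15.2  (via N37)
N36: 15.8  (via N37)
Shortest route: N2 → N19 → N37 → N36 = 15.8 hops' cost.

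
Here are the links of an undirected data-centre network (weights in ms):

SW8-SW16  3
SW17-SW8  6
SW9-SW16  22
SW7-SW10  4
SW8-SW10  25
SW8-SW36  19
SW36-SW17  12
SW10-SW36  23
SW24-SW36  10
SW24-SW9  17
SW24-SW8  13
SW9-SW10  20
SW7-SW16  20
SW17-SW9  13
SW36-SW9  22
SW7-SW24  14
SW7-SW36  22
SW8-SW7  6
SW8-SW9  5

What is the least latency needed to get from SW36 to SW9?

22 ms

Shortest distances from SW36:
SW36: 0
SW24: 10  (via SW36)
SW17: 12  (via SW36)
SW8: 18  (via SW17)
SW16: 21  (via SW8)
SW7: 22  (via SW36)
SW9: 22  (via SW36)
Shortest route: SW36 → SW9 = 22 ms.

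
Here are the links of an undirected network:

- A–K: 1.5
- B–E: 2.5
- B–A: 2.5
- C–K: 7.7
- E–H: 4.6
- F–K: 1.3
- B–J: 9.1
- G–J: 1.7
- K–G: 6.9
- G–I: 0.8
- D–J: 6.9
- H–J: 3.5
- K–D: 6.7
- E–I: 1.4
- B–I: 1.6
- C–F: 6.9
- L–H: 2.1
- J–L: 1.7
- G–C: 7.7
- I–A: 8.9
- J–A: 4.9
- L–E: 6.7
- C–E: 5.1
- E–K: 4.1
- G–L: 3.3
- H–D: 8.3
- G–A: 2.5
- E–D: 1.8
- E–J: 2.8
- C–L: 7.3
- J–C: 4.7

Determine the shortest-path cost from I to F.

Shortest distances from I:
I: 0
G: 0.8  (via I)
E: 1.4  (via I)
B: 1.6  (via I)
J: 2.5  (via G)
D: 3.2  (via E)
A: 3.3  (via G)
L: 4.1  (via G)
K: 4.8  (via A)
H: 6  (via E)
F: 6.1  (via K)
Shortest route: I–G–A–K–F = 6.1.

6.1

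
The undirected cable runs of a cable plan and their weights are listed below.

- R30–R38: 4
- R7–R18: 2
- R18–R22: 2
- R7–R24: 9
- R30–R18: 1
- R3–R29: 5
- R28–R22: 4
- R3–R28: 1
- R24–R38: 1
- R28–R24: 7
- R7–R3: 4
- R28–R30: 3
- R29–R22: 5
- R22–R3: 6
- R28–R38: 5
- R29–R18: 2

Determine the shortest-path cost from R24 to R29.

8

Settle nodes by increasing distance from R24:
R24: 0
R38: 1  (via R24)
R30: 5  (via R38)
R28: 6  (via R38)
R18: 6  (via R30)
R3: 7  (via R28)
R29: 8  (via R18)
Shortest route: R24–R38–R30–R18–R29 = 8.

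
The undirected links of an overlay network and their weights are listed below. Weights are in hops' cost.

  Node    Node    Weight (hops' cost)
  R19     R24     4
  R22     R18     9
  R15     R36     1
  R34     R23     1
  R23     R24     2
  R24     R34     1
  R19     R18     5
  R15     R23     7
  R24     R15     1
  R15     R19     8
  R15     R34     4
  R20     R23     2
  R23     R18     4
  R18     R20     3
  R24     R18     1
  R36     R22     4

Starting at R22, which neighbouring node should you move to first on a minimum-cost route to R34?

Enumerating some paths:
R22 → R36 → R15 → R34: 4+1+4 = 9
R22 → R36 → R15 → R24 → R34: 4+1+1+1 = 7
R22 → R36 → R15 → R24 → R23 → R34: 4+1+1+2+1 = 9
Cheapest is R22 → R36 → R15 → R24 → R34 at 7 hops' cost.
So from R22 the first move is to R36.

R36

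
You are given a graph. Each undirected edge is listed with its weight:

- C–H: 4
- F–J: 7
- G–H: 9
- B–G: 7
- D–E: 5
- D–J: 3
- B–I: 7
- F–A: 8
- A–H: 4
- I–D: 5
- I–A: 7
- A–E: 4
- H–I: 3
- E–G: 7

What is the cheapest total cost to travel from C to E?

12

Enumerating some paths:
C → H → I → D → E: 4+3+5+5 = 17
C → H → A → E: 4+4+4 = 12
Cheapest is C → H → A → E at 12.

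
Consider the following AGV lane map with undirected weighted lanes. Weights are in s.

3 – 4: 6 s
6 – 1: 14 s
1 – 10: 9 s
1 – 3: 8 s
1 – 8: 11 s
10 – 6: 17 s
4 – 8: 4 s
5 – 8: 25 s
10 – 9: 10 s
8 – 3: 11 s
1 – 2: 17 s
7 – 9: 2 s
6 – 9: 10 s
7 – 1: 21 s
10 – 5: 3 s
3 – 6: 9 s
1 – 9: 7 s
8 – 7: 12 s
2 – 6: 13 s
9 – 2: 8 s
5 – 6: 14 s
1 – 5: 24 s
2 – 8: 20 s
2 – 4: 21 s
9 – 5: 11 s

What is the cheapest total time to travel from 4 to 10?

23 s

Shortest distances from 4:
4: 0
8: 4  (via 4)
3: 6  (via 4)
1: 14  (via 3)
6: 15  (via 3)
7: 16  (via 8)
9: 18  (via 7)
2: 21  (via 4)
10: 23  (via 1)
Shortest route: 4 → 3 → 1 → 10 = 23 s.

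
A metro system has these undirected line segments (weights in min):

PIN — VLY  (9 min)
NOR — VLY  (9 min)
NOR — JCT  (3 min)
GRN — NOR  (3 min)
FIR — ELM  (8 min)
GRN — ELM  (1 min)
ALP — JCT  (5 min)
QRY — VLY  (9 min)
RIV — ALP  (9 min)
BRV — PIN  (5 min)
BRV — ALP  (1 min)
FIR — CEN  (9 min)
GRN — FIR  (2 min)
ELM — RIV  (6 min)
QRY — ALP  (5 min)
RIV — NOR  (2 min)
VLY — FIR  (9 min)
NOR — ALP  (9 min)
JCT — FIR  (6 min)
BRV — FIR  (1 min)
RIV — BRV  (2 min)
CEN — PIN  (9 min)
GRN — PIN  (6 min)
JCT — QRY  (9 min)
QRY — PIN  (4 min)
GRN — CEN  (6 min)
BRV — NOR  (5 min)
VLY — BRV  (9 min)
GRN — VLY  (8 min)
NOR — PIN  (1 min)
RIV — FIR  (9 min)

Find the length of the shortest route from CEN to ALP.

Enumerating some paths:
CEN–FIR–BRV–ALP: 9+1+1 = 11
CEN–GRN–NOR–RIV–BRV–ALP: 6+3+2+2+1 = 14
CEN–GRN–FIR–BRV–ALP: 6+2+1+1 = 10
CEN–PIN–NOR–RIV–BRV–ALP: 9+1+2+2+1 = 15
Cheapest is CEN–GRN–FIR–BRV–ALP at 10 min.

10 min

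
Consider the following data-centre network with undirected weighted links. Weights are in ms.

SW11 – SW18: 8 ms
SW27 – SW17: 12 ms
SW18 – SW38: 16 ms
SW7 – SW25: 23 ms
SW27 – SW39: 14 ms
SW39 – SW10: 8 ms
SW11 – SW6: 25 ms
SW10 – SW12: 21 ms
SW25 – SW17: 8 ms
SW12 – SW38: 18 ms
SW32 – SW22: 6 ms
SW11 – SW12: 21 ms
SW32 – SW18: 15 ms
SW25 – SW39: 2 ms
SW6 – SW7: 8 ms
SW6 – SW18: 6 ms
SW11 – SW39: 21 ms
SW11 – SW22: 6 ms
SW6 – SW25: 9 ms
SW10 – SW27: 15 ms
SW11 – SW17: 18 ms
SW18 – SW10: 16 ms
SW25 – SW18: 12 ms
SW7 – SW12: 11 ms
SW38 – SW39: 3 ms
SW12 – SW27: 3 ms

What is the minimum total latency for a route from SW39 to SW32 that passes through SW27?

Best SW39 to SW27: SW39 → SW27 costing 14
Shortest SW27→SW32: SW27 → SW12 → SW11 → SW22 → SW32 = 36
Total via SW27: 14 + 36 = 50 ms.

50 ms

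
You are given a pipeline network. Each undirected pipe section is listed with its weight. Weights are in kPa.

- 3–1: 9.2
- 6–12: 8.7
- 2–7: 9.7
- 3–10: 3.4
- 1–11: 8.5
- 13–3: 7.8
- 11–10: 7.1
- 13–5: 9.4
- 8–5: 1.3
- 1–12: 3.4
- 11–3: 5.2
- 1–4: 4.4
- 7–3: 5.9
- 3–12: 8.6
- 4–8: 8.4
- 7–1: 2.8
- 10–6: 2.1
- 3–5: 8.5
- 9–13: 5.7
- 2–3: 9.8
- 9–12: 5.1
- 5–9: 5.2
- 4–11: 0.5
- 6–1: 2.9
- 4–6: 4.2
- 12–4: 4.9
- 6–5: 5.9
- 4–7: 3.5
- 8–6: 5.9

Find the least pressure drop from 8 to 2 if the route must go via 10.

21.2 kPa

Best 8 to 10: 8 → 6 → 10 costing 8
Best 10 to 2: 10 → 3 → 2 costing 13.2
Total via 10: 8 + 13.2 = 21.2 kPa.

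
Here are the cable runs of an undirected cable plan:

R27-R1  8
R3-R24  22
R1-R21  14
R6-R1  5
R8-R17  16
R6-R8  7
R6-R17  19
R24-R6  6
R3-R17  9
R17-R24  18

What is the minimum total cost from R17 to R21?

38

Settle nodes by increasing distance from R17:
R17: 0
R3: 9  (via R17)
R8: 16  (via R17)
R24: 18  (via R17)
R6: 19  (via R17)
R1: 24  (via R6)
R27: 32  (via R1)
R21: 38  (via R1)
Shortest route: R17–R6–R1–R21 = 38.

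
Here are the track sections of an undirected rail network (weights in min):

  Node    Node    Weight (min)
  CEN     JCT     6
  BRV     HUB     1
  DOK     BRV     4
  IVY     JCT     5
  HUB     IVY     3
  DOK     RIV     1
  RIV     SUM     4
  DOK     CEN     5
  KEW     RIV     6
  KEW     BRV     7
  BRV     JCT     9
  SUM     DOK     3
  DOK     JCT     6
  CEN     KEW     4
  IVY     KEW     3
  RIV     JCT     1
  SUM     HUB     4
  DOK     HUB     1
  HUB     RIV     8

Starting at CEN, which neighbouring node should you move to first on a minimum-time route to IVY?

KEW

Candidate routes:
CEN → KEW → IVY: 4+3 = 7
CEN → DOK → HUB → IVY: 5+1+3 = 9
The minimum is 7 min via CEN → KEW → IVY.
So from CEN the first move is to KEW.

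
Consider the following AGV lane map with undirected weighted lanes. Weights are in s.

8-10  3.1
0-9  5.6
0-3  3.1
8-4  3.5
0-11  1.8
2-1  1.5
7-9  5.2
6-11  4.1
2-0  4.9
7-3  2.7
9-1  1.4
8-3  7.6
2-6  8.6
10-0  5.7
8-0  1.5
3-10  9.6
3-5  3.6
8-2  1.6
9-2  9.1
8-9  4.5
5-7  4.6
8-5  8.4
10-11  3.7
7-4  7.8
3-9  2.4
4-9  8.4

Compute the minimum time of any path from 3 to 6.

Settle nodes by increasing distance from 3:
3: 0
9: 2.4  (via 3)
7: 2.7  (via 3)
0: 3.1  (via 3)
5: 3.6  (via 3)
1: 3.8  (via 9)
8: 4.6  (via 0)
11: 4.9  (via 0)
2: 5.3  (via 1)
10: 7.7  (via 8)
4: 8.1  (via 8)
6: 9  (via 11)
Shortest route: 3 → 0 → 11 → 6 = 9 s.

9 s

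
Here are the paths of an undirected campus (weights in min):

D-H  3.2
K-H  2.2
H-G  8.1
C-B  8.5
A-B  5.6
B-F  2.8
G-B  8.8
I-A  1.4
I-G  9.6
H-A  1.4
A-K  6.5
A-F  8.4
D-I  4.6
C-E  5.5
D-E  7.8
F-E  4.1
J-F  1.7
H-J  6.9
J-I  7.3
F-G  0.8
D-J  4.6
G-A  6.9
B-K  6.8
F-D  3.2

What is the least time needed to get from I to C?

15.5 min

Enumerating some paths:
I → D → F → E → C: 4.6+3.2+4.1+5.5 = 17.4
I → D → E → C: 4.6+7.8+5.5 = 17.9
I → J → F → E → C: 7.3+1.7+4.1+5.5 = 18.6
I → A → B → C: 1.4+5.6+8.5 = 15.5
The minimum is 15.5 min via I → A → B → C.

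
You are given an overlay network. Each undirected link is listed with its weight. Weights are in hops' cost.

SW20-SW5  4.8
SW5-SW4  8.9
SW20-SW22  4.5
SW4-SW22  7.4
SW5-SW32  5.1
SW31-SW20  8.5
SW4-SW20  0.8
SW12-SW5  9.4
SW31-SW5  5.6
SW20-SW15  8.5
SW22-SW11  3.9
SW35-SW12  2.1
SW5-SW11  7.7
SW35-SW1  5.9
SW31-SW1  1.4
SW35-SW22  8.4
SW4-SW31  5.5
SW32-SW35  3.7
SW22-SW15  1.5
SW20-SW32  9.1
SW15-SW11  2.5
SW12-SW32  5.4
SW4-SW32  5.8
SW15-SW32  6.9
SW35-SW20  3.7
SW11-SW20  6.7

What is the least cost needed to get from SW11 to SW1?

14.4 hops' cost

Settle nodes by increasing distance from SW11:
SW11: 0
SW15: 2.5  (via SW11)
SW22: 3.9  (via SW11)
SW20: 6.7  (via SW11)
SW4: 7.5  (via SW20)
SW5: 7.7  (via SW11)
SW32: 9.4  (via SW15)
SW35: 10.4  (via SW20)
SW12: 12.5  (via SW35)
SW31: 13  (via SW4)
SW1: 14.4  (via SW31)
Shortest route: SW11–SW20–SW4–SW31–SW1 = 14.4 hops' cost.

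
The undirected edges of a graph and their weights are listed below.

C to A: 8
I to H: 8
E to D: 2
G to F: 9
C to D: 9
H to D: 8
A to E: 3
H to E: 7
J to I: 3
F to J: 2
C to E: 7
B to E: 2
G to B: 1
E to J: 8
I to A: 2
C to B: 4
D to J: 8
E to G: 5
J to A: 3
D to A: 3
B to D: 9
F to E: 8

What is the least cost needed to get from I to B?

Shortest distances from I:
I: 0
A: 2  (via I)
J: 3  (via I)
D: 5  (via A)
E: 5  (via A)
F: 5  (via J)
B: 7  (via E)
Shortest route: I → A → E → B = 7.

7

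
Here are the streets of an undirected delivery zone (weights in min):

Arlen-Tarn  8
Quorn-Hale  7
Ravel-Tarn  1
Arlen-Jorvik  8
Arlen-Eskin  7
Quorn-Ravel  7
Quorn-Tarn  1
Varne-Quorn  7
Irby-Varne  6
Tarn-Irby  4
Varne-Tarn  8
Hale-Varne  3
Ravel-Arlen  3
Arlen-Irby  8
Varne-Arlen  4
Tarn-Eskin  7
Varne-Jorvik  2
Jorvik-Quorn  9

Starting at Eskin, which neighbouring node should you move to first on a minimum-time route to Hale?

Arlen

Compare a few routes:
Eskin - Tarn - Varne - Hale: 7+8+3 = 18
Eskin - Tarn - Quorn - Hale: 7+1+7 = 15
Eskin - Arlen - Varne - Hale: 7+4+3 = 14
The minimum is 14 min via Eskin - Arlen - Varne - Hale.
So from Eskin the first move is to Arlen.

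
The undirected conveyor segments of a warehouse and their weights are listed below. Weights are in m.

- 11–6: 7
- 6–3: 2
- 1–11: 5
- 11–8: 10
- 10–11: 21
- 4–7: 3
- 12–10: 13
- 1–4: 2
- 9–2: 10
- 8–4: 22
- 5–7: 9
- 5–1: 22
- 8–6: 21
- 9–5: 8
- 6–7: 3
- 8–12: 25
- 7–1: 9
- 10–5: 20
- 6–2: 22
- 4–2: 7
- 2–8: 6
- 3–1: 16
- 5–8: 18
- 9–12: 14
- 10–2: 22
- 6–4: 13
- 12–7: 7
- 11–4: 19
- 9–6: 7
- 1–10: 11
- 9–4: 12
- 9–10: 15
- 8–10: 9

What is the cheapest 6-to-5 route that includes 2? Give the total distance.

31 m

Shortest 6→2: 6 → 7 → 4 → 2 = 13
Best 2 to 5: 2 → 9 → 5 costing 18
Total via 2: 13 + 18 = 31 m.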